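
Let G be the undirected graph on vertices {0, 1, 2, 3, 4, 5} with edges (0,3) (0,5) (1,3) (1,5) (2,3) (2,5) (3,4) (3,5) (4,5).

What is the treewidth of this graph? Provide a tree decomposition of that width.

Treewidth 2.
Bags: B1 = {2, 3, 5}  B2 = {1, 3, 5}  B3 = {3, 4, 5}  B4 = {0, 3, 5}
Tree: B1–B2, B2–B3, B2–B4

Every bag has size at most 3, so the width is 3 − 1 = 2 and tw(G) ≤ 2. On the other hand G contains the 3-clique {0, 3, 5}. A clique must lie in a single bag of any decomposition, so no decomposition can have width below 2. Hence tw(G) = 2 exactly.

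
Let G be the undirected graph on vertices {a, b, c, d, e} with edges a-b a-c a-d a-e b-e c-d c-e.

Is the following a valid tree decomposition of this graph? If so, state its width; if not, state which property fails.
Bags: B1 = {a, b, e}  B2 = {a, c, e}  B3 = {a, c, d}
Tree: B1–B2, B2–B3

Yes; width 2.

Vertex coverage: the bags together contain {a, b, c, d, e}, the full vertex set. Edge coverage: each edge of G has both endpoints in at least one bag. Running intersection: for every vertex, the bags containing it form a connected subtree. All three properties hold, so this is a valid tree decomposition of width max|bag| − 1 = 2, and hence tw(G) ≤ 2.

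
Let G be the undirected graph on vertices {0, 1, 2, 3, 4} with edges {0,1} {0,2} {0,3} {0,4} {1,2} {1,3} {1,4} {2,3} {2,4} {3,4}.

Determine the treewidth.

4

A width-4 tree decomposition is:
Bags: B1 = {0, 1, 2, 3, 4}
Tree: (single bag)
A single bag containing all 5 vertices is trivially a valid decomposition of width 4. On the other hand G contains the 5-clique {0, 1, 2, 3, 4}. A clique must lie in a single bag of any decomposition, so no decomposition can have width below 4. Hence tw(G) = 4 exactly.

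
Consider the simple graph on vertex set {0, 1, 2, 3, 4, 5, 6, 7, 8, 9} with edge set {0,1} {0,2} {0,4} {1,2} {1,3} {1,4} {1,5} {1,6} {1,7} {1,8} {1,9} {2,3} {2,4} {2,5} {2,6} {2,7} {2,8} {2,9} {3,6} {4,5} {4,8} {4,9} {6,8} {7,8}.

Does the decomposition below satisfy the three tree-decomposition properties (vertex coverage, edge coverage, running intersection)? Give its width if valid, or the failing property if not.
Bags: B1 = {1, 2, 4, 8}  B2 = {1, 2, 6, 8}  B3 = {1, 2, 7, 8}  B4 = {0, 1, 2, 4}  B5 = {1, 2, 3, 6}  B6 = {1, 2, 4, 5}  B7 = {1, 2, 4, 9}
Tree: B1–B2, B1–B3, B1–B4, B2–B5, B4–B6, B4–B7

Yes; width 3.

Every vertex of G appears in some bag (union = {0, 1, 2, 3, 4, 5, 6, 7, 8, 9}); every edge is covered by a bag; and for each vertex v the set of bags containing v is connected in the bag tree. The decomposition is therefore valid. The largest bag has 4 vertices, so the width is 3.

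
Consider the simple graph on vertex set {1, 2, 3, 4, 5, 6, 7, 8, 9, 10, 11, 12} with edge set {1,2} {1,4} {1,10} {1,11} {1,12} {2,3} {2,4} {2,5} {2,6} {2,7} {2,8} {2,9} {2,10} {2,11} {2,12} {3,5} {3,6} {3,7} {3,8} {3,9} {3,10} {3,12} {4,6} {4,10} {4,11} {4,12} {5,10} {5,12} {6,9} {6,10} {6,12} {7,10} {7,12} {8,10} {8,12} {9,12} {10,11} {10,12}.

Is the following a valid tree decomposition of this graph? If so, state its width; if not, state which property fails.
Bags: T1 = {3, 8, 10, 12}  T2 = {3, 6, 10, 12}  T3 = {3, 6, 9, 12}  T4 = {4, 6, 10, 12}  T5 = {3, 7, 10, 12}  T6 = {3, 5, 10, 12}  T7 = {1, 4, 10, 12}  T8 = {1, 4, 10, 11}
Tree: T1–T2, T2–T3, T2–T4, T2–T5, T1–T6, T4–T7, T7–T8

No — vertex 2 appears in no bag.

A tree decomposition must satisfy three properties: every vertex lies in some bag; for every edge, both endpoints lie together in some bag; and for every vertex, the bags containing it form a connected subtree. Here vertex 2 appears in no bag, so the decomposition is invalid.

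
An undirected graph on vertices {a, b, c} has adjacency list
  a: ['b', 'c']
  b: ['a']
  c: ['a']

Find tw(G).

A width-1 tree decomposition is:
Bags: B1 = {a, b}  B2 = {a, c}
Tree: B1–B2
The largest bag has 2 vertices, giving width 1; this decomposition certifies tw(G) ≤ 1. Any graph with an edge has treewidth ≥ 1, and G has the edge a–b. Therefore the treewidth is 1.

1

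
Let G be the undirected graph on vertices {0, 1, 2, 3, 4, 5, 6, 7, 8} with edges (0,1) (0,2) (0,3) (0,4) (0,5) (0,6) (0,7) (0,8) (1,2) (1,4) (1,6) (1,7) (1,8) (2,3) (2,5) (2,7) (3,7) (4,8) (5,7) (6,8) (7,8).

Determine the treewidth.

3

A width-3 tree decomposition is:
Bags: B1 = {0, 1, 6, 8}  B2 = {0, 1, 4, 8}  B3 = {0, 1, 7, 8}  B4 = {0, 1, 2, 7}  B5 = {0, 2, 3, 7}  B6 = {0, 2, 5, 7}
Tree: B1–B2, B2–B3, B3–B4, B4–B5, B4–B6
Every bag has size at most 4, so the width is 4 − 1 = 3 and tw(G) ≤ 3. Conversely, {0, 1, 4, 8} is a clique of size 4, and the vertices of any clique must share a bag in every tree decomposition; so some bag has ≥ 4 vertices and tw(G) ≥ 3. Combining the bounds, tw(G) = 3.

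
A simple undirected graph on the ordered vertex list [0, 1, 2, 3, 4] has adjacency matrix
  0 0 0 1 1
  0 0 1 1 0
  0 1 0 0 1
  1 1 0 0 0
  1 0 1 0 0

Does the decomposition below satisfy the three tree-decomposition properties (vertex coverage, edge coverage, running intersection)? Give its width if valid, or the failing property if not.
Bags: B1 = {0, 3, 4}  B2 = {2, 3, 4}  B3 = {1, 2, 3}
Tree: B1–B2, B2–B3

Yes; width 2.

Checking the three conditions: (i) the bags cover all of {0, 1, 2, 3, 4}; (ii) for each edge, some bag contains both endpoints; (iii) the bags containing any fixed vertex form a subtree. All hold, so the decomposition is valid with width 3 − 1 = 2.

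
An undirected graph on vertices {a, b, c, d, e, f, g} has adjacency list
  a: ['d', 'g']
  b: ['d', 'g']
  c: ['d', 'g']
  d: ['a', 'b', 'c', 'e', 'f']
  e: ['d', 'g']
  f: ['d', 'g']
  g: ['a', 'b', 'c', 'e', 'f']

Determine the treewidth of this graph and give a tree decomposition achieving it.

Each bag holds 3 vertices, so the decomposition has width 2, which upper-bounds the treewidth. Since d–e–g–b–d is a cycle in G, G is not acyclic. Forests are exactly the graphs of treewidth ≤ 1, so tw(G) ≥ 2. Therefore the treewidth is 2.

Treewidth 2.
Bags: B1 = {d, e, g}  B2 = {b, d, g}  B3 = {c, d, g}  B4 = {d, f, g}  B5 = {a, d, g}
Tree: B1–B2, B2–B3, B3–B4, B4–B5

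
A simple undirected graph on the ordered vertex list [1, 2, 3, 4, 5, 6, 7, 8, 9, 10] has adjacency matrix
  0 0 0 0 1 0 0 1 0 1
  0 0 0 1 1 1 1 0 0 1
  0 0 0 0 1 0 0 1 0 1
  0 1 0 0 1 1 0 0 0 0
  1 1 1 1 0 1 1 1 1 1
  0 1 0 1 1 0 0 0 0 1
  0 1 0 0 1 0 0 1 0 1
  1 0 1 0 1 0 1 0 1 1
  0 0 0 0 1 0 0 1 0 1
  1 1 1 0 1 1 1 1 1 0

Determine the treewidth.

A width-3 tree decomposition is:
Bags: B1 = {5, 7, 8, 10}  B2 = {1, 5, 8, 10}  B3 = {2, 5, 7, 10}  B4 = {2, 5, 6, 10}  B5 = {2, 4, 5, 6}  B6 = {5, 8, 9, 10}  B7 = {3, 5, 8, 10}
Tree: B1–B2, B1–B3, B3–B4, B4–B5, B1–B6, B2–B7
The largest bag has 4 vertices, giving width 3; this decomposition certifies tw(G) ≤ 3. On the other hand G contains the 4-clique {1, 5, 8, 10}. A clique must lie in a single bag of any decomposition, so no decomposition can have width below 3. Combining the bounds, tw(G) = 3.

3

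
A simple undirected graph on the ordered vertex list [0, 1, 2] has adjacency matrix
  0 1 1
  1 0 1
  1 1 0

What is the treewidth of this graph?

2

A width-2 tree decomposition is:
Bags: B1 = {0, 1, 2}
Tree: (single bag)
A single bag containing all 3 vertices is trivially a valid decomposition of width 2. For the lower bound, the 3 vertices {0, 1, 2} are pairwise adjacent, and any tree decomposition puts a clique entirely inside one bag — forcing width ≥ 2. Therefore the treewidth is 2.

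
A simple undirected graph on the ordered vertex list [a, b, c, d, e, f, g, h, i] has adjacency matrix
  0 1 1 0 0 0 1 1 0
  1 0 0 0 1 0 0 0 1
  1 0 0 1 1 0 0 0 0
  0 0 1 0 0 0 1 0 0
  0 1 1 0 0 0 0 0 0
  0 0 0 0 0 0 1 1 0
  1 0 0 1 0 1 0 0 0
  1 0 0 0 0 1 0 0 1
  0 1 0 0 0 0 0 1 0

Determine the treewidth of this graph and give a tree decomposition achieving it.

Every bag has size at most 4, so the width is 4 − 1 = 3 and tw(G) ≤ 3. For the lower bound: the 4 vertex sets {b,e,i}, {c}, {a}, {d,f,g,h} are disjoint, each induces a connected subgraph, and every pair is joined by at least one edge of G. Contracting each set to a single vertex therefore yields K_{4} as a minor, and since treewidth is minor-monotone, tw(G) ≥ tw(K_{4}) = 3. Combining the bounds, tw(G) = 3.

Treewidth 3.
Bags: B1 = {b, c, e, i}  B2 = {a, b, c, i}  B3 = {a, c, h, i}  B4 = {a, c, d, h}  B5 = {a, d, g, h}  B6 = {d, f, g, h}
Tree: B1–B2, B2–B3, B3–B4, B4–B5, B5–B6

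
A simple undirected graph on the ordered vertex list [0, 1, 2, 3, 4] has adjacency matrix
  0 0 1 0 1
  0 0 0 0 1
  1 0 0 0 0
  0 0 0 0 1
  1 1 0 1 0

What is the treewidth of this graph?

A width-1 tree decomposition is:
Bags: B1 = {1, 4}  B2 = {0, 4}  B3 = {0, 2}  B4 = {3, 4}
Tree: B1–B2, B2–B3, B2–B4
The largest bag has 2 vertices, giving width 1; this decomposition certifies tw(G) ≤ 1. Since G has at least one edge (e.g. 4–1), it is not an edgeless graph, so tw(G) ≥ 1. Therefore the treewidth is 1.

1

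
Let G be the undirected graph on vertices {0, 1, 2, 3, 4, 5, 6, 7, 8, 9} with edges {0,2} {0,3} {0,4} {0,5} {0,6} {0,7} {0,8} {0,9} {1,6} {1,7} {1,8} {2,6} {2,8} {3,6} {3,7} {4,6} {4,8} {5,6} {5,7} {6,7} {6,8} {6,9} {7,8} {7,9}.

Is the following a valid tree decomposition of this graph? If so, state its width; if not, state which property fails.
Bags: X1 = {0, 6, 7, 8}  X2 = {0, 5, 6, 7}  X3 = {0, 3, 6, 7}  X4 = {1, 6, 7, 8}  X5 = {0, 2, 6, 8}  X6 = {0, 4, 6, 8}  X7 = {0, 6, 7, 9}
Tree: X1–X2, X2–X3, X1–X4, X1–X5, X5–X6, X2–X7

Yes; width 3.

Checking the three conditions: (i) the bags cover all of {0, 1, 2, 3, 4, 5, 6, 7, 8, 9}; (ii) for each edge, some bag contains both endpoints; (iii) the bags containing any fixed vertex form a subtree. All hold, so the decomposition is valid with width 4 − 1 = 3.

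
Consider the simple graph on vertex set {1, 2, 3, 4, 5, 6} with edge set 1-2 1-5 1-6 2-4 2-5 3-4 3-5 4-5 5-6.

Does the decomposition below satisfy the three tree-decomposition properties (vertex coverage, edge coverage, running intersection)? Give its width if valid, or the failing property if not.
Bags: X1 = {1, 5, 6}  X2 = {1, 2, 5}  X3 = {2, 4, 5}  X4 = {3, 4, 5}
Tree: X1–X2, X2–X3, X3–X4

Every vertex of G appears in some bag (union = {1, 2, 3, 4, 5, 6}); every edge is covered by a bag; and for each vertex v the set of bags containing v is connected in the bag tree. The decomposition is therefore valid. The largest bag has 3 vertices, so the width is 2.

Yes; width 2.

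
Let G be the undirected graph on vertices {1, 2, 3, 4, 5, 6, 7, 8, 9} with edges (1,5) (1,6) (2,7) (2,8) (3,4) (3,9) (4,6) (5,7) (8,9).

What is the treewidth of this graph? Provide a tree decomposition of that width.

Treewidth 2.
Bags: B1 = {3, 4, 6}  B2 = {1, 3, 6}  B3 = {1, 3, 5}  B4 = {3, 5, 7}  B5 = {2, 3, 7}  B6 = {2, 3, 8}  B7 = {3, 8, 9}
Tree: B1–B2, B2–B3, B3–B4, B4–B5, B5–B6, B6–B7

The largest bag has 3 vertices, giving width 2; this decomposition certifies tw(G) ≤ 2. For the lower bound, G contains the cycle 3–4–6–1–5–7–2–8–9–3, so G is not a forest; only forests have treewidth ≤ 1, hence tw(G) ≥ 2. Therefore the treewidth is 2.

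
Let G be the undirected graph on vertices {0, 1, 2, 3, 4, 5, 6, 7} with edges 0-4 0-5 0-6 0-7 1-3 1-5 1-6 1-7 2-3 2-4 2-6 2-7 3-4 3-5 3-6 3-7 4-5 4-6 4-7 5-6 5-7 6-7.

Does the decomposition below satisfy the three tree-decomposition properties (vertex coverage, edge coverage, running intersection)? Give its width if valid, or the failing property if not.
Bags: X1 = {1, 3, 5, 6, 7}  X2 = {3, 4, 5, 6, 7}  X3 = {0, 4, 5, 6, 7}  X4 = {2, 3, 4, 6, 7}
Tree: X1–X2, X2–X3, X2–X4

Every vertex of G appears in some bag (union = {0, 1, 2, 3, 4, 5, 6, 7}); every edge is covered by a bag; and for each vertex v the set of bags containing v is connected in the bag tree. The decomposition is therefore valid. The largest bag has 5 vertices, so the width is 4.

Yes; width 4.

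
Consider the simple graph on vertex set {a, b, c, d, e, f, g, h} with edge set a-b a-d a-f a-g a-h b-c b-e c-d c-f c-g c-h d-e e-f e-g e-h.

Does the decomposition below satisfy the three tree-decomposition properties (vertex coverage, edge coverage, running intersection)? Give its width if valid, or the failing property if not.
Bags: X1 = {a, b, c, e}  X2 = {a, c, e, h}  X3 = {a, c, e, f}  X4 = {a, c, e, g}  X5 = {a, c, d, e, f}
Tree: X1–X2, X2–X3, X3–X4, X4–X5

A tree decomposition must satisfy three properties: every vertex lies in some bag; for every edge, both endpoints lie together in some bag; and for every vertex, the bags containing it form a connected subtree. Here bags containing vertex f are not connected in the tree, so the decomposition is invalid.

No — bags containing vertex f are not connected in the tree.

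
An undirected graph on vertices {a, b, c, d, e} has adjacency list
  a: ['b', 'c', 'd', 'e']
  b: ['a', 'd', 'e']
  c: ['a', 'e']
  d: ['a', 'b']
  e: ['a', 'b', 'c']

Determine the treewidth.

2

A width-2 tree decomposition is:
Bags: B1 = {a, b, e}  B2 = {a, b, d}  B3 = {a, c, e}
Tree: B1–B2, B1–B3
Every bag has size at most 3, so the width is 3 − 1 = 2 and tw(G) ≤ 2. Conversely, {a, b, d} is a clique of size 3, and the vertices of any clique must share a bag in every tree decomposition; so some bag has ≥ 3 vertices and tw(G) ≥ 2. Hence tw(G) = 2 exactly.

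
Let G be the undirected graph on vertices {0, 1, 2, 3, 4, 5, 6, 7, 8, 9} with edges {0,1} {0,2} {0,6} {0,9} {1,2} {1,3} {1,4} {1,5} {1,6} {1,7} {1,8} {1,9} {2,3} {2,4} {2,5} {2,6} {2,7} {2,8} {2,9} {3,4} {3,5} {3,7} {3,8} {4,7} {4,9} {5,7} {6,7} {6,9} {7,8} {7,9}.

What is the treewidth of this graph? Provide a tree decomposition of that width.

Every bag has size at most 5, so the width is 5 − 1 = 4 and tw(G) ≤ 4. For the lower bound, the 5 vertices {0, 1, 2, 6, 9} are pairwise adjacent, and any tree decomposition puts a clique entirely inside one bag — forcing width ≥ 4. Hence tw(G) = 4 exactly.

Treewidth 4.
One such decomposition:
Bags: B1 = {1, 2, 4, 7, 9}  B2 = {1, 2, 6, 7, 9}  B3 = {0, 1, 2, 6, 9}  B4 = {1, 2, 3, 4, 7}  B5 = {1, 2, 3, 5, 7}  B6 = {1, 2, 3, 7, 8}
Tree: B1–B2, B2–B3, B1–B4, B4–B5, B4–B6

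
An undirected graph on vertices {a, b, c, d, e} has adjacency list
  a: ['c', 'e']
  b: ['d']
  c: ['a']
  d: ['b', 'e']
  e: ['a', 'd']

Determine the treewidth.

A width-1 tree decomposition is:
Bags: B1 = {a, c}  B2 = {a, e}  B3 = {d, e}  B4 = {b, d}
Tree: B1–B2, B2–B3, B3–B4
Every bag has size at most 2, so the width is 2 − 1 = 1 and tw(G) ≤ 1. Any graph with an edge has treewidth ≥ 1, and G has the edge c–a. Combining the bounds, tw(G) = 1.

1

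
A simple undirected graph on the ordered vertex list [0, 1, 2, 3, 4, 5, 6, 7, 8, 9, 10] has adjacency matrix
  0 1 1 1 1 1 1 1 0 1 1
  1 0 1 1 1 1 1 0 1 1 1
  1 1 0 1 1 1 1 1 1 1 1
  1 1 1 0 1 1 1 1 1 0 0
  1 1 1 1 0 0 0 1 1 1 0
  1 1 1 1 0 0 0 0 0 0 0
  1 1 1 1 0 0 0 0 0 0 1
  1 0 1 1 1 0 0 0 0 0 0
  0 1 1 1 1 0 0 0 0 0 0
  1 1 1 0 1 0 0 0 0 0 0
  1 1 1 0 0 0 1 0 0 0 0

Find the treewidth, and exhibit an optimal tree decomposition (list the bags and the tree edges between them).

The largest bag has 5 vertices, giving width 4; this decomposition certifies tw(G) ≤ 4. Conversely, {0, 1, 2, 4, 9} is a clique of size 5, and the vertices of any clique must share a bag in every tree decomposition; so some bag has ≥ 5 vertices and tw(G) ≥ 4. Combining the bounds, tw(G) = 4.

Treewidth 4.
One optimal decomposition is:
Bags: B1 = {0, 1, 2, 3, 5}  B2 = {0, 1, 2, 3, 4}  B3 = {0, 2, 3, 4, 7}  B4 = {0, 1, 2, 3, 6}  B5 = {0, 1, 2, 6, 10}  B6 = {1, 2, 3, 4, 8}  B7 = {0, 1, 2, 4, 9}
Tree: B1–B2, B2–B3, B2–B4, B4–B5, B2–B6, B2–B7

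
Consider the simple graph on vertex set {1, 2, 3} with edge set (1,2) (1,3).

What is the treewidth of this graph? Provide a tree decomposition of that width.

Each bag holds 2 vertices, so the decomposition has width 1, which upper-bounds the treewidth. Since G has at least one edge (e.g. 1–2), it is not an edgeless graph, so tw(G) ≥ 1. Therefore the treewidth is 1.

Treewidth 1.
One such decomposition:
Bags: B1 = {1, 2}  B2 = {1, 3}
Tree: B1–B2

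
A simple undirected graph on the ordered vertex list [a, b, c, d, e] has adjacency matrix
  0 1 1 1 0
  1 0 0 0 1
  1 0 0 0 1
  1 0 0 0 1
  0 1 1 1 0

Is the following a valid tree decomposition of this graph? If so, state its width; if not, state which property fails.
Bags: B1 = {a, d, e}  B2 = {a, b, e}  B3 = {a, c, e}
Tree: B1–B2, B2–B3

Yes; width 2.

Every vertex of G appears in some bag (union = {a, b, c, d, e}); every edge is covered by a bag; and for each vertex v the set of bags containing v is connected in the bag tree. The decomposition is therefore valid. The largest bag has 3 vertices, so the width is 2.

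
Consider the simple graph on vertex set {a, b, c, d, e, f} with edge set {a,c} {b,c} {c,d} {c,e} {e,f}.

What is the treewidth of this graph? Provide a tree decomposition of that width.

Treewidth 1.
Bags: B1 = {c, e}  B2 = {a, c}  B3 = {c, d}  B4 = {b, c}  B5 = {e, f}
Tree: B1–B2, B2–B3, B2–B4, B1–B5

Each bag holds 2 vertices, so the decomposition has width 1, which upper-bounds the treewidth. Any graph with an edge has treewidth ≥ 1, and G has the edge e–c. Therefore the treewidth is 1.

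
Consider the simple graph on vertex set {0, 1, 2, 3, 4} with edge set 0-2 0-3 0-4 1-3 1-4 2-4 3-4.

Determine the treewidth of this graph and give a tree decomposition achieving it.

Every bag has size at most 3, so the width is 3 − 1 = 2 and tw(G) ≤ 2. For the lower bound, the 3 vertices {0, 2, 4} are pairwise adjacent, and any tree decomposition puts a clique entirely inside one bag — forcing width ≥ 2. Combining the bounds, tw(G) = 2.

Treewidth 2.
One optimal decomposition is:
Bags: B1 = {1, 3, 4}  B2 = {0, 3, 4}  B3 = {0, 2, 4}
Tree: B1–B2, B2–B3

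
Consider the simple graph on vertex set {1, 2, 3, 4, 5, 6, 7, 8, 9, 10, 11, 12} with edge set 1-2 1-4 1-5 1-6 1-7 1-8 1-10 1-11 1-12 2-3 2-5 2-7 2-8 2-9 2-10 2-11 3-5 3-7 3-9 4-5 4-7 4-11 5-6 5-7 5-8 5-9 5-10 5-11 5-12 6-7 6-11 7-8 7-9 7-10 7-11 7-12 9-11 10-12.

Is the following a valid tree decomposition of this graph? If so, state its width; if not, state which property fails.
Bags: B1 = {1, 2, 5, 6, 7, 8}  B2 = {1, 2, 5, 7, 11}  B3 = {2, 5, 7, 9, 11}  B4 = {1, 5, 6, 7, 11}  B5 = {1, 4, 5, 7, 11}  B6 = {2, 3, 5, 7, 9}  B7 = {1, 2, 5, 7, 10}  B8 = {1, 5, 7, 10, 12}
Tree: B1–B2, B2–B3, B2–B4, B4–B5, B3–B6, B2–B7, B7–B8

No — bags containing vertex 6 are not connected in the tree.

A tree decomposition must satisfy three properties: every vertex lies in some bag; for every edge, both endpoints lie together in some bag; and for every vertex, the bags containing it form a connected subtree. Here bags containing vertex 6 are not connected in the tree, so the decomposition is invalid.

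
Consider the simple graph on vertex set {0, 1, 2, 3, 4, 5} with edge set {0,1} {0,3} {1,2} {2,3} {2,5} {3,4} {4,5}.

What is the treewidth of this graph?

2

A width-2 tree decomposition is:
Bags: B1 = {3, 4, 5}  B2 = {2, 3, 5}  B3 = {0, 2, 3}  B4 = {0, 1, 2}
Tree: B1–B2, B2–B3, B3–B4
The largest bag has 3 vertices, giving width 2; this decomposition certifies tw(G) ≤ 2. For the lower bound, G contains the cycle 4–5–2–3–4, so G is not a forest; only forests have treewidth ≤ 1, hence tw(G) ≥ 2. Hence tw(G) = 2 exactly.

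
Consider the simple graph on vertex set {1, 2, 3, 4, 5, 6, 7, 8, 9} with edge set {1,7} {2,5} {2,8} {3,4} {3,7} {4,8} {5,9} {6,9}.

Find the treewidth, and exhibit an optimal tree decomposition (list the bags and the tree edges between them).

Treewidth 1.
One such decomposition:
Bags: B1 = {6, 9}  B2 = {5, 9}  B3 = {2, 5}  B4 = {2, 8}  B5 = {4, 8}  B6 = {3, 4}  B7 = {3, 7}  B8 = {1, 7}
Tree: B1–B2, B2–B3, B3–B4, B4–B5, B5–B6, B6–B7, B7–B8

Each bag holds 2 vertices, so the decomposition has width 1, which upper-bounds the treewidth. Since G has at least one edge (e.g. 6–9), it is not an edgeless graph, so tw(G) ≥ 1. Combining the bounds, tw(G) = 1.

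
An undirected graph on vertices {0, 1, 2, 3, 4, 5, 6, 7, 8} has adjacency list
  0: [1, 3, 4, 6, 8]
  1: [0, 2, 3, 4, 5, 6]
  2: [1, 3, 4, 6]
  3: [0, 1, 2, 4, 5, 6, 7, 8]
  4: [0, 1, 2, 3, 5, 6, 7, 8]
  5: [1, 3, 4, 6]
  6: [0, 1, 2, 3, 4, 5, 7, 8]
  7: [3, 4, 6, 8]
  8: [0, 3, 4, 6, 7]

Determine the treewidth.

A width-4 tree decomposition is:
Bags: B1 = {1, 2, 3, 4, 6}  B2 = {0, 1, 3, 4, 6}  B3 = {1, 3, 4, 5, 6}  B4 = {0, 3, 4, 6, 8}  B5 = {3, 4, 6, 7, 8}
Tree: B1–B2, B1–B3, B2–B4, B4–B5
Each bag holds 5 vertices, so the decomposition has width 4, which upper-bounds the treewidth. For the lower bound, the 5 vertices {0, 3, 4, 6, 8} are pairwise adjacent, and any tree decomposition puts a clique entirely inside one bag — forcing width ≥ 4. The upper and lower bounds meet at 4, so that is the treewidth.

4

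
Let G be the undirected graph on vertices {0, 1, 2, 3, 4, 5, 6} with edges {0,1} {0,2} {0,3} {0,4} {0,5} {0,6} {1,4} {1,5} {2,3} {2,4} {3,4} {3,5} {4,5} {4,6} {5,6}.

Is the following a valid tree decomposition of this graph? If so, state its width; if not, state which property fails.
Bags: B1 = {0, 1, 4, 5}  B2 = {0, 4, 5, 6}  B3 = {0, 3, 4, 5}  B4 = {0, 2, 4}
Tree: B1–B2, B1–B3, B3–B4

A tree decomposition must satisfy three properties: every vertex lies in some bag; for every edge, both endpoints lie together in some bag; and for every vertex, the bags containing it form a connected subtree. Here edge (3,2) lies in no bag, so the decomposition is invalid.

No — edge (3,2) lies in no bag.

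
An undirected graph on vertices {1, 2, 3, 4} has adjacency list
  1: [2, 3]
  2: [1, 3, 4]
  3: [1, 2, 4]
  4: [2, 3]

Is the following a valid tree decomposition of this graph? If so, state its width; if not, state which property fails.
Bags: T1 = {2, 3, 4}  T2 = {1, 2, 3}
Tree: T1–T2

Yes; width 2.

Every vertex of G appears in some bag (union = {1, 2, 3, 4}); every edge is covered by a bag; and for each vertex v the set of bags containing v is connected in the bag tree. The decomposition is therefore valid. The largest bag has 3 vertices, so the width is 2.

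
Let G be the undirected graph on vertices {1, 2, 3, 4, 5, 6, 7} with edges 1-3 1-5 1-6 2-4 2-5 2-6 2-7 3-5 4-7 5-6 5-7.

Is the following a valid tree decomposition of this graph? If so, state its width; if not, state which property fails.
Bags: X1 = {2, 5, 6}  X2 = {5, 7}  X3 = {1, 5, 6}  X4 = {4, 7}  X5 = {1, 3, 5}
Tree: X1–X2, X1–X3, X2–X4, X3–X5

A tree decomposition must satisfy three properties: every vertex lies in some bag; for every edge, both endpoints lie together in some bag; and for every vertex, the bags containing it form a connected subtree. Here edge (2,7) lies in no bag, so the decomposition is invalid.

No — edge (2,7) lies in no bag.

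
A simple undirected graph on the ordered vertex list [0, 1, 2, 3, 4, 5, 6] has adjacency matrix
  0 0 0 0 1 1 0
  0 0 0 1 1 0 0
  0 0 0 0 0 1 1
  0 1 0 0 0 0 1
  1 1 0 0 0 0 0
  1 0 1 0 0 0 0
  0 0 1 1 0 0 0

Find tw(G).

A width-2 tree decomposition is:
Bags: B1 = {0, 1, 4}  B2 = {0, 1, 3}  B3 = {0, 3, 6}  B4 = {0, 2, 6}  B5 = {0, 2, 5}
Tree: B1–B2, B2–B3, B3–B4, B4–B5
The largest bag has 3 vertices, giving width 2; this decomposition certifies tw(G) ≤ 2. Since 0–4–1–3–6–2–5–0 is a cycle in G, G is not acyclic. Forests are exactly the graphs of treewidth ≤ 1, so tw(G) ≥ 2. Combining the bounds, tw(G) = 2.

2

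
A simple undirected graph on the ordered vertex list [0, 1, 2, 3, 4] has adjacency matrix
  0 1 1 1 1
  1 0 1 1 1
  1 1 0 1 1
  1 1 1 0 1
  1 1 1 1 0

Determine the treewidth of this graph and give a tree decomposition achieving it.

Treewidth 4.
Bags: B1 = {0, 1, 2, 3, 4}
Tree: (single bag)

A single bag containing all 5 vertices is trivially a valid decomposition of width 4. For the lower bound, the 5 vertices {0, 1, 2, 3, 4} are pairwise adjacent, and any tree decomposition puts a clique entirely inside one bag — forcing width ≥ 4. Hence tw(G) = 4 exactly.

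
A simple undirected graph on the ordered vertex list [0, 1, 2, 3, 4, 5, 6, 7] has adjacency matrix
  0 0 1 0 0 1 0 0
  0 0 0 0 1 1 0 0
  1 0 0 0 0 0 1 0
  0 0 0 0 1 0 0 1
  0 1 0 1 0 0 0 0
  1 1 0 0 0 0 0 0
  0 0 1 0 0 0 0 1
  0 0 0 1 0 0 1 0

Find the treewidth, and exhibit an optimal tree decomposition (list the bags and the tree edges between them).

Treewidth 2.
One optimal decomposition is:
Bags: B1 = {1, 4, 5}  B2 = {0, 4, 5}  B3 = {0, 2, 4}  B4 = {2, 4, 6}  B5 = {4, 6, 7}  B6 = {3, 4, 7}
Tree: B1–B2, B2–B3, B3–B4, B4–B5, B5–B6

The largest bag has 3 vertices, giving width 2; this decomposition certifies tw(G) ≤ 2. For the lower bound, G contains the cycle 4–1–5–0–2–6–7–3–4, so G is not a forest; only forests have treewidth ≤ 1, hence tw(G) ≥ 2. Combining the bounds, tw(G) = 2.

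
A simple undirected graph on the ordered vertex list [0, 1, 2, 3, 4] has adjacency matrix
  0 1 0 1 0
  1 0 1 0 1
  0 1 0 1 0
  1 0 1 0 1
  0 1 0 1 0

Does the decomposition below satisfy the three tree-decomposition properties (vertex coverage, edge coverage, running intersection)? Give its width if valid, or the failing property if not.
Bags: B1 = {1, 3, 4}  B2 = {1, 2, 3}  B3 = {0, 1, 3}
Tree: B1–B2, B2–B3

Every vertex of G appears in some bag (union = {0, 1, 2, 3, 4}); every edge is covered by a bag; and for each vertex v the set of bags containing v is connected in the bag tree. The decomposition is therefore valid. The largest bag has 3 vertices, so the width is 2.

Yes; width 2.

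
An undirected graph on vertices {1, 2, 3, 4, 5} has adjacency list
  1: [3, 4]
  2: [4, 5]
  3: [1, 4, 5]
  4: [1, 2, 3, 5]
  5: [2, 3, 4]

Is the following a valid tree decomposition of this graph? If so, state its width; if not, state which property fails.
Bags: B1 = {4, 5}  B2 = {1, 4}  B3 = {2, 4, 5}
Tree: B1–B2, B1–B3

A tree decomposition must satisfy three properties: every vertex lies in some bag; for every edge, both endpoints lie together in some bag; and for every vertex, the bags containing it form a connected subtree. Here vertex 3 appears in no bag, so the decomposition is invalid.

No — vertex 3 appears in no bag.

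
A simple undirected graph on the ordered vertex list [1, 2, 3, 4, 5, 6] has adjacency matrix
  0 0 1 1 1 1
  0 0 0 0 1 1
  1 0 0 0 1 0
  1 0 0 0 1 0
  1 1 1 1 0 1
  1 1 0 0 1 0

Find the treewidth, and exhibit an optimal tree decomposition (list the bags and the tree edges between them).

Treewidth 2.
One such decomposition:
Bags: B1 = {1, 5, 6}  B2 = {1, 4, 5}  B3 = {1, 3, 5}  B4 = {2, 5, 6}
Tree: B1–B2, B2–B3, B1–B4

Each bag holds 3 vertices, so the decomposition has width 2, which upper-bounds the treewidth. For the lower bound, the 3 vertices {1, 3, 5} are pairwise adjacent, and any tree decomposition puts a clique entirely inside one bag — forcing width ≥ 2. Combining the bounds, tw(G) = 2.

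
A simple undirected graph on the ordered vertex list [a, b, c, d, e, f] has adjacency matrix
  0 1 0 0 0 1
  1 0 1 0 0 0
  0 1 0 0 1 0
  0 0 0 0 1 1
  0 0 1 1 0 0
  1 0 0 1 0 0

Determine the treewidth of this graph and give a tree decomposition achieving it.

Each bag holds 3 vertices, so the decomposition has width 2, which upper-bounds the treewidth. The edges f–d–e–c–b–a–f form a cycle, so G is not a tree and its treewidth is at least 2. Combining the bounds, tw(G) = 2.

Treewidth 2.
One such decomposition:
Bags: B1 = {d, e, f}  B2 = {c, e, f}  B3 = {b, c, f}  B4 = {a, b, f}
Tree: B1–B2, B2–B3, B3–B4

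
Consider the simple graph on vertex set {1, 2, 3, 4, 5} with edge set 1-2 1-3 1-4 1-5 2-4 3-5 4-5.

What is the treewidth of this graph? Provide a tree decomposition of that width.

Treewidth 2.
One optimal decomposition is:
Bags: B1 = {1, 3, 5}  B2 = {1, 4, 5}  B3 = {1, 2, 4}
Tree: B1–B2, B2–B3

Each bag holds 3 vertices, so the decomposition has width 2, which upper-bounds the treewidth. On the other hand G contains the 3-clique {1, 3, 5}. A clique must lie in a single bag of any decomposition, so no decomposition can have width below 2. Hence tw(G) = 2 exactly.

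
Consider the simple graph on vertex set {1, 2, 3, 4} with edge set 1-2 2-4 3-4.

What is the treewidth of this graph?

1

A width-1 tree decomposition is:
Bags: B1 = {1, 2}  B2 = {2, 4}  B3 = {3, 4}
Tree: B1–B2, B2–B3
The largest bag has 2 vertices, giving width 1; this decomposition certifies tw(G) ≤ 1. G has an edge, so its treewidth is at least 1. Combining the bounds, tw(G) = 1.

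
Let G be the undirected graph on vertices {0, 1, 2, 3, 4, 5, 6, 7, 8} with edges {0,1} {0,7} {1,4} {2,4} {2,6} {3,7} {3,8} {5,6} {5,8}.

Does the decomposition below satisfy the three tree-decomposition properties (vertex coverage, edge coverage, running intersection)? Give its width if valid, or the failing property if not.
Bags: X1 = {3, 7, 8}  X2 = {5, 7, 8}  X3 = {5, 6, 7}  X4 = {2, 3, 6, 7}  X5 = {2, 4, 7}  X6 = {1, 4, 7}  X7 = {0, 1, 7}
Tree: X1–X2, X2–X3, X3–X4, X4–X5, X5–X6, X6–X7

No — bags containing vertex 3 are not connected in the tree.

A tree decomposition must satisfy three properties: every vertex lies in some bag; for every edge, both endpoints lie together in some bag; and for every vertex, the bags containing it form a connected subtree. Here bags containing vertex 3 are not connected in the tree, so the decomposition is invalid.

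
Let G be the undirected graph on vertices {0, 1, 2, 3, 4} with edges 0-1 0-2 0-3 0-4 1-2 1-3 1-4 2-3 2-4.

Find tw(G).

3

A width-3 tree decomposition is:
Bags: B1 = {0, 1, 2, 3}  B2 = {0, 1, 2, 4}
Tree: B1–B2
Every bag has size at most 4, so the width is 4 − 1 = 3 and tw(G) ≤ 3. Conversely, {0, 1, 2, 3} is a clique of size 4, and the vertices of any clique must share a bag in every tree decomposition; so some bag has ≥ 4 vertices and tw(G) ≥ 3. The upper and lower bounds meet at 3, so that is the treewidth.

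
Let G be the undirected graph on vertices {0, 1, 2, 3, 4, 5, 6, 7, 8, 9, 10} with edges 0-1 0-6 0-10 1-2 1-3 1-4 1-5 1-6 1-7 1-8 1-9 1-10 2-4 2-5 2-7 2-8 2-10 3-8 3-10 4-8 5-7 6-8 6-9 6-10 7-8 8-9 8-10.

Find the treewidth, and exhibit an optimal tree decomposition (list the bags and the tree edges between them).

Treewidth 3.
One such decomposition:
Bags: B1 = {1, 6, 8, 10}  B2 = {1, 2, 8, 10}  B3 = {0, 1, 6, 10}  B4 = {1, 6, 8, 9}  B5 = {1, 3, 8, 10}  B6 = {1, 2, 4, 8}  B7 = {1, 2, 7, 8}  B8 = {1, 2, 5, 7}
Tree: B1–B2, B1–B3, B1–B4, B2–B5, B2–B6, B2–B7, B7–B8

The largest bag has 4 vertices, giving width 3; this decomposition certifies tw(G) ≤ 3. For the lower bound, the 4 vertices {0, 1, 6, 10} are pairwise adjacent, and any tree decomposition puts a clique entirely inside one bag — forcing width ≥ 3. Hence tw(G) = 3 exactly.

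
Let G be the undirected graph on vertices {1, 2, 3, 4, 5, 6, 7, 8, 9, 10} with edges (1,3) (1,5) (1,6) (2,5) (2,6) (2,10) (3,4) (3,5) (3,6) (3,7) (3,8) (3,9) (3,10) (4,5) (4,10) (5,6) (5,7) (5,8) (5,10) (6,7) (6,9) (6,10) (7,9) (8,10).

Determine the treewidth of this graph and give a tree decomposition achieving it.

Treewidth 3.
Bags: B1 = {1, 3, 5, 6}  B2 = {3, 5, 6, 7}  B3 = {3, 5, 6, 10}  B4 = {3, 5, 8, 10}  B5 = {3, 4, 5, 10}  B6 = {3, 6, 7, 9}  B7 = {2, 5, 6, 10}
Tree: B1–B2, B2–B3, B3–B4, B4–B5, B2–B6, B3–B7

Each bag holds 4 vertices, so the decomposition has width 3, which upper-bounds the treewidth. Conversely, {2, 5, 6, 10} is a clique of size 4, and the vertices of any clique must share a bag in every tree decomposition; so some bag has ≥ 4 vertices and tw(G) ≥ 3. The upper and lower bounds meet at 3, so that is the treewidth.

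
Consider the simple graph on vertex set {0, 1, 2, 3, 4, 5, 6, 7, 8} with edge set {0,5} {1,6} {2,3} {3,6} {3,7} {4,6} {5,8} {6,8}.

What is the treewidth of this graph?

A width-1 tree decomposition is:
Bags: B1 = {6, 8}  B2 = {5, 8}  B3 = {0, 5}  B4 = {4, 6}  B5 = {3, 6}  B6 = {1, 6}  B7 = {2, 3}  B8 = {3, 7}
Tree: B1–B2, B2–B3, B1–B4, B1–B5, B5–B6, B5–B7, B5–B8
The largest bag has 2 vertices, giving width 1; this decomposition certifies tw(G) ≤ 1. Since G has at least one edge (e.g. 6–8), it is not an edgeless graph, so tw(G) ≥ 1. Combining the bounds, tw(G) = 1.

1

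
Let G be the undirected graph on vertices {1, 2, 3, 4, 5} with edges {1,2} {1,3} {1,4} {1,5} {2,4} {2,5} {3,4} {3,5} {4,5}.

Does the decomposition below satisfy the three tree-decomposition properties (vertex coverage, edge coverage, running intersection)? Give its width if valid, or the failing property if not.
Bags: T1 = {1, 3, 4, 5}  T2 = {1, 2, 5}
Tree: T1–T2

A tree decomposition must satisfy three properties: every vertex lies in some bag; for every edge, both endpoints lie together in some bag; and for every vertex, the bags containing it form a connected subtree. Here edge (4,2) lies in no bag, so the decomposition is invalid.

No — edge (4,2) lies in no bag.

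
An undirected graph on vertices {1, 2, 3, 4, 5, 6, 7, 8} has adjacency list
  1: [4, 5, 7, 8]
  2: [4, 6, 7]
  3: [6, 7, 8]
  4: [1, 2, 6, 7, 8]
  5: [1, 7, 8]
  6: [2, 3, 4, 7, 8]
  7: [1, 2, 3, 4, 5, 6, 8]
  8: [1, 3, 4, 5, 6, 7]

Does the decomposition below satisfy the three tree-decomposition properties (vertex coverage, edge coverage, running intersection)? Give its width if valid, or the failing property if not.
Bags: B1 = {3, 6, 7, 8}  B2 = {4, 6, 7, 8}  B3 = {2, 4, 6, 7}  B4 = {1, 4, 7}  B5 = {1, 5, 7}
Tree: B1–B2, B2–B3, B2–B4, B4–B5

A tree decomposition must satisfy three properties: every vertex lies in some bag; for every edge, both endpoints lie together in some bag; and for every vertex, the bags containing it form a connected subtree. Here edge (8,1) lies in no bag, so the decomposition is invalid.

No — edge (8,1) lies in no bag.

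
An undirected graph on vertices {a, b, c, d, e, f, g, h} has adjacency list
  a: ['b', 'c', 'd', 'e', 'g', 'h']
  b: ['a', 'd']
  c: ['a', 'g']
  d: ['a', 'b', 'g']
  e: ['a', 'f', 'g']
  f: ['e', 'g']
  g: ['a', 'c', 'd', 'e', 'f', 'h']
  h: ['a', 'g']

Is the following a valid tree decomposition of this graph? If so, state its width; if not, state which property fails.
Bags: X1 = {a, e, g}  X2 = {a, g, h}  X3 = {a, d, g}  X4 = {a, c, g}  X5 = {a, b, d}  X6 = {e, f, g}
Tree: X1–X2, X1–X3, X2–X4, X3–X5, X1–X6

Every vertex of G appears in some bag (union = {a, b, c, d, e, f, g, h}); every edge is covered by a bag; and for each vertex v the set of bags containing v is connected in the bag tree. The decomposition is therefore valid. The largest bag has 3 vertices, so the width is 2.

Yes; width 2.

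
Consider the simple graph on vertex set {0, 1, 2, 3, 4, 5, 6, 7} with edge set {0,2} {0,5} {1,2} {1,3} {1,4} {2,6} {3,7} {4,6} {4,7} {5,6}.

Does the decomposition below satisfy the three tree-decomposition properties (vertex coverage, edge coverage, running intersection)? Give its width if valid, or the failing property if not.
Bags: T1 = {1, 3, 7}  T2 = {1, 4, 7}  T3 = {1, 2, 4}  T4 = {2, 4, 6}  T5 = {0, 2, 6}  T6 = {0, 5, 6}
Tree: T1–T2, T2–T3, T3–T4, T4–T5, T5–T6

Checking the three conditions: (i) the bags cover all of {0, 1, 2, 3, 4, 5, 6, 7}; (ii) for each edge, some bag contains both endpoints; (iii) the bags containing any fixed vertex form a subtree. All hold, so the decomposition is valid with width 3 − 1 = 2.

Yes; width 2.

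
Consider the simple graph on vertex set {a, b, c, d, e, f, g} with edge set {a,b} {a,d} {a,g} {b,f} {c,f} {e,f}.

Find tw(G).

A width-1 tree decomposition is:
Bags: B1 = {e, f}  B2 = {c, f}  B3 = {b, f}  B4 = {a, b}  B5 = {a, g}  B6 = {a, d}
Tree: B1–B2, B2–B3, B3–B4, B4–B5, B4–B6
Each bag holds 2 vertices, so the decomposition has width 1, which upper-bounds the treewidth. Any graph with an edge has treewidth ≥ 1, and G has the edge e–f. Combining the bounds, tw(G) = 1.

1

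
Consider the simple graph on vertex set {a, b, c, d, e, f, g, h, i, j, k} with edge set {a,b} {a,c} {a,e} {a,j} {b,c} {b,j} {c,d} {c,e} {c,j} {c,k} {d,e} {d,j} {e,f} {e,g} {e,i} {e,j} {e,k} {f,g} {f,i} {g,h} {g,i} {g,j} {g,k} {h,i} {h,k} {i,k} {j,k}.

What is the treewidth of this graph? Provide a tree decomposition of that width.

The largest bag has 4 vertices, giving width 3; this decomposition certifies tw(G) ≤ 3. On the other hand G contains the 4-clique {e, g, j, k}. A clique must lie in a single bag of any decomposition, so no decomposition can have width below 3. The upper and lower bounds meet at 3, so that is the treewidth.

Treewidth 3.
One such decomposition:
Bags: B1 = {g, h, i, k}  B2 = {e, g, i, k}  B3 = {e, f, g, i}  B4 = {e, g, j, k}  B5 = {c, e, j, k}  B6 = {a, c, e, j}  B7 = {a, b, c, j}  B8 = {c, d, e, j}
Tree: B1–B2, B2–B3, B2–B4, B4–B5, B5–B6, B6–B7, B6–B8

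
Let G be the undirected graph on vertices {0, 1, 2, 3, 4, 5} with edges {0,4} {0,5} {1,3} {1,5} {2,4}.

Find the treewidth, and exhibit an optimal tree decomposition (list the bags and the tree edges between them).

Treewidth 1.
One optimal decomposition is:
Bags: B1 = {1, 3}  B2 = {1, 5}  B3 = {0, 5}  B4 = {0, 4}  B5 = {2, 4}
Tree: B1–B2, B2–B3, B3–B4, B4–B5

Every bag has size at most 2, so the width is 2 − 1 = 1 and tw(G) ≤ 1. Any graph with an edge has treewidth ≥ 1, and G has the edge 3–1. The upper and lower bounds meet at 1, so that is the treewidth.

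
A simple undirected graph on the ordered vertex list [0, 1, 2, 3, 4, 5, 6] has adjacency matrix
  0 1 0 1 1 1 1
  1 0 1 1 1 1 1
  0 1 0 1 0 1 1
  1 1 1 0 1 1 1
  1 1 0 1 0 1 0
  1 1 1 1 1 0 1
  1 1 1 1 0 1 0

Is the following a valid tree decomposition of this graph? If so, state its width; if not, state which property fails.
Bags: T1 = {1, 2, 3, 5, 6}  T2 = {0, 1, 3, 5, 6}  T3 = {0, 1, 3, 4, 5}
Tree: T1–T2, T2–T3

Yes; width 4.

Vertex coverage: the bags together contain {0, 1, 2, 3, 4, 5, 6}, the full vertex set. Edge coverage: each edge of G has both endpoints in at least one bag. Running intersection: for every vertex, the bags containing it form a connected subtree. All three properties hold, so this is a valid tree decomposition of width max|bag| − 1 = 4, and hence tw(G) ≤ 4.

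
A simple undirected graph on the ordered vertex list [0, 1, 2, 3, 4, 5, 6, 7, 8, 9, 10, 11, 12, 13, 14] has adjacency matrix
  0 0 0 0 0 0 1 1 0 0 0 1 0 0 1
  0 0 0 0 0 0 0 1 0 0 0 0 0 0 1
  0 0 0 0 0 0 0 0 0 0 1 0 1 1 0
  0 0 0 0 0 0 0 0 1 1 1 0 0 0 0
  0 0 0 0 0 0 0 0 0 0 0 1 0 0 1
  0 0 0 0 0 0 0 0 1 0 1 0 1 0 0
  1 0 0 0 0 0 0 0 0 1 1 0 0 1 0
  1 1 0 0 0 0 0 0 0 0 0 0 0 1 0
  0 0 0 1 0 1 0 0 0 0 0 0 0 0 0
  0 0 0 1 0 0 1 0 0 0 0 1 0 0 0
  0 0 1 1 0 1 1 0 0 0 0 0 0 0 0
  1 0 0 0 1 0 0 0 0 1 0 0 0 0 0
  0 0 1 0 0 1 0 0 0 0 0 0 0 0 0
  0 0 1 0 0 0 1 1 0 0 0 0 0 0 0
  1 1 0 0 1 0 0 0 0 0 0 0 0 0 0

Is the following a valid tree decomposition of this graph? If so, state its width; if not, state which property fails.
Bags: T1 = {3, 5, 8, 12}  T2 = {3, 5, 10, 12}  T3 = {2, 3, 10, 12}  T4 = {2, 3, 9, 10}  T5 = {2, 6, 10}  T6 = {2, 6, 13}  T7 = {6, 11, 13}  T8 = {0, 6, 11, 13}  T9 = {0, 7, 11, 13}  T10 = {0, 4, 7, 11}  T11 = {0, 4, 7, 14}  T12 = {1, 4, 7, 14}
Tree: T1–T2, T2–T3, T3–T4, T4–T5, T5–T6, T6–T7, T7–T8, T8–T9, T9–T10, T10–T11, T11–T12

A tree decomposition must satisfy three properties: every vertex lies in some bag; for every edge, both endpoints lie together in some bag; and for every vertex, the bags containing it form a connected subtree. Here edge (9,6) lies in no bag, so the decomposition is invalid.

No — edge (9,6) lies in no bag.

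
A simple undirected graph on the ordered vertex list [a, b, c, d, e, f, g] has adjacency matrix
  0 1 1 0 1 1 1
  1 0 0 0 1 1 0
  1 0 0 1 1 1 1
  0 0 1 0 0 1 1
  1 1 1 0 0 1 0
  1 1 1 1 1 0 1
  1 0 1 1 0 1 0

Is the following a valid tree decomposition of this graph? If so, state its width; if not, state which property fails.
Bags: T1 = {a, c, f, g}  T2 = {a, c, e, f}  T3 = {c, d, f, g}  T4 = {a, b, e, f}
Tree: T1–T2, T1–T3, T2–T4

Vertex coverage: the bags together contain {a, b, c, d, e, f, g}, the full vertex set. Edge coverage: each edge of G has both endpoints in at least one bag. Running intersection: for every vertex, the bags containing it form a connected subtree. All three properties hold, so this is a valid tree decomposition of width max|bag| − 1 = 3, and hence tw(G) ≤ 3.

Yes; width 3.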